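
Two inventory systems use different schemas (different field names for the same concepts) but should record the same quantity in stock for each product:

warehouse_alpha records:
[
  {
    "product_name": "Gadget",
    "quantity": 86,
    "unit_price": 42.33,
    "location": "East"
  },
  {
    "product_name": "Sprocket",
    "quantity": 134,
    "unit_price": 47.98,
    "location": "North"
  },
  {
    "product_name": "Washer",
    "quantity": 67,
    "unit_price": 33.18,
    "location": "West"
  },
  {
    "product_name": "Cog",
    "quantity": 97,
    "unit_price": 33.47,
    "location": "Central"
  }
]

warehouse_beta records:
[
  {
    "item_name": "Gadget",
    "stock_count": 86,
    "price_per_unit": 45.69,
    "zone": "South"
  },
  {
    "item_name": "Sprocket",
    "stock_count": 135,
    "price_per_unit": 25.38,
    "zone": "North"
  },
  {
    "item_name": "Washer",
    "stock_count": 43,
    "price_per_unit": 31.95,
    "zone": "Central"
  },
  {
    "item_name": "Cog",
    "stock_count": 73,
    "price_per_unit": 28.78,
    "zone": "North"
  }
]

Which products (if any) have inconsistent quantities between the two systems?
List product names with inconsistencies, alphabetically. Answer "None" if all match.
Cog, Sprocket, Washer

Schema mappings:
- "product_name" (warehouse_alpha) = "item_name" (warehouse_beta) = product name
- "quantity" (warehouse_alpha) = "stock_count" (warehouse_beta) = quantity

Comparison:
  Gadget: 86 vs 86 - MATCH
  Sprocket: 134 vs 135 - MISMATCH
  Washer: 67 vs 43 - MISMATCH
  Cog: 97 vs 73 - MISMATCH

Products with inconsistencies: Cog, Sprocket, Washer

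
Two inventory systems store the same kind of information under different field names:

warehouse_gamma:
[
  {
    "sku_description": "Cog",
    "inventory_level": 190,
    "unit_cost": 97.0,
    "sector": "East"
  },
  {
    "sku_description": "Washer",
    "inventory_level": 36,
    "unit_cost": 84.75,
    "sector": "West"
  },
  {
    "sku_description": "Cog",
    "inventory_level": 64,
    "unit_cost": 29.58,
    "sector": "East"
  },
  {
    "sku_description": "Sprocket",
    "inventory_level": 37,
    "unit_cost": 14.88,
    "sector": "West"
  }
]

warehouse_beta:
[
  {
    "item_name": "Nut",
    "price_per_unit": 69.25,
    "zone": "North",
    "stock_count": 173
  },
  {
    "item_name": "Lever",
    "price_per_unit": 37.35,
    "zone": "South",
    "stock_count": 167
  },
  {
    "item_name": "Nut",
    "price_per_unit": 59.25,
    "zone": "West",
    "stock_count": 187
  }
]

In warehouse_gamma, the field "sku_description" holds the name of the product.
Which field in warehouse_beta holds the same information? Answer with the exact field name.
item_name

In warehouse_gamma, "sku_description" holds the name of the product.
The fields in warehouse_beta are: "item_name", "price_per_unit", "zone", "stock_count".
"item_name" is the match: the name refers to the same concept and its values are product-name strings (e.g. 'Lever', 'Nut').
The other fields ("price_per_unit", "zone", "stock_count") hold different kinds of data.

So "sku_description" in warehouse_gamma corresponds to "item_name" in warehouse_beta.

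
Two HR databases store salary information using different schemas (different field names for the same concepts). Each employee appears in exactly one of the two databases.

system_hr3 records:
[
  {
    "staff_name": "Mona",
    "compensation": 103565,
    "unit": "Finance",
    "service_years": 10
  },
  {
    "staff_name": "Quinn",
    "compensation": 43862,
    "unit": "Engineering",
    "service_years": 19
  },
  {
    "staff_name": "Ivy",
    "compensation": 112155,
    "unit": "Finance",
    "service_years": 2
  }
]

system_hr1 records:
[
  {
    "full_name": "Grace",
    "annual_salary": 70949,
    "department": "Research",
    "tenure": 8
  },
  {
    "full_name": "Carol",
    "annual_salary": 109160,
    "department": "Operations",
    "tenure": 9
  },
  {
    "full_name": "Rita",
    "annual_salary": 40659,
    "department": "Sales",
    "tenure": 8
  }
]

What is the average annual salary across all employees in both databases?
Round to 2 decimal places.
80058.33

Schema mapping: "compensation" (system_hr3) = "annual_salary" (system_hr1) = annual salary

All salaries: [103565, 43862, 112155, 70949, 109160, 40659]
Sum: 480350
Count: 6
Average: 480350 / 6 = 80058.33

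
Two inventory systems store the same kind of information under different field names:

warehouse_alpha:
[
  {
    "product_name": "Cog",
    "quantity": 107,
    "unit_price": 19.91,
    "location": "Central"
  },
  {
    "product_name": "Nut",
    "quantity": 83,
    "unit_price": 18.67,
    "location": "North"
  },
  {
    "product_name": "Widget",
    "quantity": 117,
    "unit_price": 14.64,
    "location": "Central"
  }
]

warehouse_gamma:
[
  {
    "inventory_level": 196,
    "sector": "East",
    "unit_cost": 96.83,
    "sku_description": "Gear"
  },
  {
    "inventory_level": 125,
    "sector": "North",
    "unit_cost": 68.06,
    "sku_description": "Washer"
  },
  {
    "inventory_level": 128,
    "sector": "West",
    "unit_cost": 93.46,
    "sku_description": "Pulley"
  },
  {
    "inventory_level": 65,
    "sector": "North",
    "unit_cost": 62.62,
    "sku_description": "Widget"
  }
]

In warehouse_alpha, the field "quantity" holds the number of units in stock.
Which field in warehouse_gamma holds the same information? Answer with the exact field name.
inventory_level

In warehouse_alpha, "quantity" holds the number of units in stock.
The fields in warehouse_gamma are: "inventory_level", "sector", "unit_cost", "sku_description".
"inventory_level" is the match: the name refers to the same concept and its values are whole-number counts (e.g. 196, 125).
The other fields ("sector", "unit_cost", "sku_description") hold different kinds of data.

So "quantity" in warehouse_alpha corresponds to "inventory_level" in warehouse_gamma.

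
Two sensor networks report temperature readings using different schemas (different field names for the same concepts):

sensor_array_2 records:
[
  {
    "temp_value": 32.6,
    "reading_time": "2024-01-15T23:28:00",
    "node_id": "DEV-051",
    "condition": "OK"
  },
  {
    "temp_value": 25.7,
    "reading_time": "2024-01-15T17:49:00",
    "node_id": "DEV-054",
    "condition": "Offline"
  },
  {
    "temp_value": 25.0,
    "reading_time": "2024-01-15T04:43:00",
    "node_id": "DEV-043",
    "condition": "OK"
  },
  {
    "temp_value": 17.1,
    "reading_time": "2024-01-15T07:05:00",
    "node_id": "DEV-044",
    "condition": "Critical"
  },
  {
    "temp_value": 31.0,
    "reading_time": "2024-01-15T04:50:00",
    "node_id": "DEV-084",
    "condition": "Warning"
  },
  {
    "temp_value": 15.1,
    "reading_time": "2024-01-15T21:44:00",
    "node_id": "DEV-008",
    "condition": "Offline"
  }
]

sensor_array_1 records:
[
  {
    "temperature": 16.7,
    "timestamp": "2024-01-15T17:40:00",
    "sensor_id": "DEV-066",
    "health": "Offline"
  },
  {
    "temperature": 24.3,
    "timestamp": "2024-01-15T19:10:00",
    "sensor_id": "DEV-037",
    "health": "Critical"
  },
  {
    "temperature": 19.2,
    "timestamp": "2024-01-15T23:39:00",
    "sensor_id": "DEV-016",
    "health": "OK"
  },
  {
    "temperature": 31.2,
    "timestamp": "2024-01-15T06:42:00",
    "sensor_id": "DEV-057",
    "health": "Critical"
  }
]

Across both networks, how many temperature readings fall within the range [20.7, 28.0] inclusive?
3

Schema mapping: "temp_value" (sensor_array_2) = "temperature" (sensor_array_1) = temperature

Readings in [20.7, 28.0] from sensor_array_2: 2
Readings in [20.7, 28.0] from sensor_array_1: 1

Total count: 2 + 1 = 3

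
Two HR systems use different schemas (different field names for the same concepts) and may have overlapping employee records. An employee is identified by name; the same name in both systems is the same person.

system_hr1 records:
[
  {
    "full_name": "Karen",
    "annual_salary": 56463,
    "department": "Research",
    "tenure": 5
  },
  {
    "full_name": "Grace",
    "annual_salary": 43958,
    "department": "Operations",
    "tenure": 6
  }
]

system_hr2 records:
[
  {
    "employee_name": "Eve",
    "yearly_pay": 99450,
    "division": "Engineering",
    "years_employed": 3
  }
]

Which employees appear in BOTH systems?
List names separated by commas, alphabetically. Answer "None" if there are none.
None

Schema mapping: "full_name" (system_hr1) = "employee_name" (system_hr2) = employee name

Names in system_hr1: ['Grace', 'Karen']
Names in system_hr2: ['Eve']

Intersection: None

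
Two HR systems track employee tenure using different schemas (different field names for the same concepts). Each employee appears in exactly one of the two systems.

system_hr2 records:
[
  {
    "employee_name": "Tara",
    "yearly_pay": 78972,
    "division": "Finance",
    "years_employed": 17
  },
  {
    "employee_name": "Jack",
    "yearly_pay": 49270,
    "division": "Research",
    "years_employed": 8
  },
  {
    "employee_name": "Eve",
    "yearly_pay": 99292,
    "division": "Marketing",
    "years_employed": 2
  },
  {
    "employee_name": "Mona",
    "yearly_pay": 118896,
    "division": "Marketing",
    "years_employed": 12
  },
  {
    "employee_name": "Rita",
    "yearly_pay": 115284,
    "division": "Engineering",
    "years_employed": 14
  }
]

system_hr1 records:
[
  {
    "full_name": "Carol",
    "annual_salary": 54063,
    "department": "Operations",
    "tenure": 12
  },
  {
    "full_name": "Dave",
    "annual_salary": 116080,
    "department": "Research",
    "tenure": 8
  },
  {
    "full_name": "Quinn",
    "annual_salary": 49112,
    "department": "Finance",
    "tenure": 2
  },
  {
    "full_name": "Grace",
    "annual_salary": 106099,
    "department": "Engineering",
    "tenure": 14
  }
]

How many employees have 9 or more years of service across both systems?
5

Reconcile schemas: "years_employed" (system_hr2) = "tenure" (system_hr1) = years of service

From system_hr2: 3 employees with >= 9 years
From system_hr1: 2 employees with >= 9 years

Total: 3 + 2 = 5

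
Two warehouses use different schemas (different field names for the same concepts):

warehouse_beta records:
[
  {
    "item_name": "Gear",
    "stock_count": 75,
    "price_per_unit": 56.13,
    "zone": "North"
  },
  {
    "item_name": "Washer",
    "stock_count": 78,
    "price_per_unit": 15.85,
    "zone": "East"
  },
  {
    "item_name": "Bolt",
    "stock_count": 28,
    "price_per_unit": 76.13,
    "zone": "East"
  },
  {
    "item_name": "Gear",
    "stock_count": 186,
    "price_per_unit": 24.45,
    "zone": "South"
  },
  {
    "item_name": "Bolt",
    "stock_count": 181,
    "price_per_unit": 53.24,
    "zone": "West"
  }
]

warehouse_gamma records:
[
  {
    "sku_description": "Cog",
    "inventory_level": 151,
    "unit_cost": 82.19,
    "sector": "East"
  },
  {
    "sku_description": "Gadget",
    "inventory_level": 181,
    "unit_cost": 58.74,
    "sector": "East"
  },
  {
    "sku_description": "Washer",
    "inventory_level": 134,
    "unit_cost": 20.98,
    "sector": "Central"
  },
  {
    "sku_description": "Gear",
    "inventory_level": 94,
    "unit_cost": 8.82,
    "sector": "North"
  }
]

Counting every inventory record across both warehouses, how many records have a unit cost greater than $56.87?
3

Schema mapping: "price_per_unit" (warehouse_beta) = "unit_cost" (warehouse_gamma) = unit cost

Records > $56.87 in warehouse_beta: 1
Records > $56.87 in warehouse_gamma: 2

Total count: 1 + 2 = 3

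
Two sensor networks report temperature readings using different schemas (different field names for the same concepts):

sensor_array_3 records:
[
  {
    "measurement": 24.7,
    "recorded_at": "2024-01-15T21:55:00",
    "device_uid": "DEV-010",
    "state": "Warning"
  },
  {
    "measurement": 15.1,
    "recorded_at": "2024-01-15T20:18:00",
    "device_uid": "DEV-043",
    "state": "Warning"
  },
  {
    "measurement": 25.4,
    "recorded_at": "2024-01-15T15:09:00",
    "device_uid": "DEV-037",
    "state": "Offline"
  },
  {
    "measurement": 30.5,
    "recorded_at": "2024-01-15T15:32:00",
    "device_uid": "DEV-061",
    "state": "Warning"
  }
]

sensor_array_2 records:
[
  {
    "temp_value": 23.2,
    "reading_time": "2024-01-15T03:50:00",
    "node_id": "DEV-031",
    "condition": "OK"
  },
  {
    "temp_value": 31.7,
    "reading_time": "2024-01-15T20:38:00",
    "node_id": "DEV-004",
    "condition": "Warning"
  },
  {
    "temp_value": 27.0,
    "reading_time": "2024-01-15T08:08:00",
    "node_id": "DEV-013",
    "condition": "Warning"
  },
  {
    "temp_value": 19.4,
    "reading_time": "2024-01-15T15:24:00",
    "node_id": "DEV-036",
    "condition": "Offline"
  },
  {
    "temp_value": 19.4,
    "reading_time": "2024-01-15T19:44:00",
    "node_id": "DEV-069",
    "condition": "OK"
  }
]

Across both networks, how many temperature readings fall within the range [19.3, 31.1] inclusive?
7

Schema mapping: "measurement" (sensor_array_3) = "temp_value" (sensor_array_2) = temperature

Readings in [19.3, 31.1] from sensor_array_3: 3
Readings in [19.3, 31.1] from sensor_array_2: 4

Total count: 3 + 4 = 7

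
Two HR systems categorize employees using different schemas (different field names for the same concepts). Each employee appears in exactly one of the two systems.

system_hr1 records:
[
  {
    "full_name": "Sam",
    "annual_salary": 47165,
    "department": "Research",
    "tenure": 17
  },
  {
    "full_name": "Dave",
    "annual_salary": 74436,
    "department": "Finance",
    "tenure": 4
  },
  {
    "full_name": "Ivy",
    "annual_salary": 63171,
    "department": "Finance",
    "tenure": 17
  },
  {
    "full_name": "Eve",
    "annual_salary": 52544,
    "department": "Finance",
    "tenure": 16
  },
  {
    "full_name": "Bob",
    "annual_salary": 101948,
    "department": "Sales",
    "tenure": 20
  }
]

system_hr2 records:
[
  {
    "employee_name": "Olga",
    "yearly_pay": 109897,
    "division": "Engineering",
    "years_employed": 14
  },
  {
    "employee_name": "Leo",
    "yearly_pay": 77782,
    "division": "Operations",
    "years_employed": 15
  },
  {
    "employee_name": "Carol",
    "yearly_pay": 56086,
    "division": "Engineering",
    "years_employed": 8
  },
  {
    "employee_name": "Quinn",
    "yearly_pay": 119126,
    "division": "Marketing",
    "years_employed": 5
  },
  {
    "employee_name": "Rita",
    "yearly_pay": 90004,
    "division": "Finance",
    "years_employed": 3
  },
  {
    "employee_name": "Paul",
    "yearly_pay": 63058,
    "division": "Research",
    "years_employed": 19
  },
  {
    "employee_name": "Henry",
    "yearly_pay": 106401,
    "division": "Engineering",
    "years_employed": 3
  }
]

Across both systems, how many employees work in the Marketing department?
1

Schema mapping: "department" (system_hr1) = "division" (system_hr2) = department

Marketing employees in system_hr1: 0
Marketing employees in system_hr2: 1

Total in Marketing: 0 + 1 = 1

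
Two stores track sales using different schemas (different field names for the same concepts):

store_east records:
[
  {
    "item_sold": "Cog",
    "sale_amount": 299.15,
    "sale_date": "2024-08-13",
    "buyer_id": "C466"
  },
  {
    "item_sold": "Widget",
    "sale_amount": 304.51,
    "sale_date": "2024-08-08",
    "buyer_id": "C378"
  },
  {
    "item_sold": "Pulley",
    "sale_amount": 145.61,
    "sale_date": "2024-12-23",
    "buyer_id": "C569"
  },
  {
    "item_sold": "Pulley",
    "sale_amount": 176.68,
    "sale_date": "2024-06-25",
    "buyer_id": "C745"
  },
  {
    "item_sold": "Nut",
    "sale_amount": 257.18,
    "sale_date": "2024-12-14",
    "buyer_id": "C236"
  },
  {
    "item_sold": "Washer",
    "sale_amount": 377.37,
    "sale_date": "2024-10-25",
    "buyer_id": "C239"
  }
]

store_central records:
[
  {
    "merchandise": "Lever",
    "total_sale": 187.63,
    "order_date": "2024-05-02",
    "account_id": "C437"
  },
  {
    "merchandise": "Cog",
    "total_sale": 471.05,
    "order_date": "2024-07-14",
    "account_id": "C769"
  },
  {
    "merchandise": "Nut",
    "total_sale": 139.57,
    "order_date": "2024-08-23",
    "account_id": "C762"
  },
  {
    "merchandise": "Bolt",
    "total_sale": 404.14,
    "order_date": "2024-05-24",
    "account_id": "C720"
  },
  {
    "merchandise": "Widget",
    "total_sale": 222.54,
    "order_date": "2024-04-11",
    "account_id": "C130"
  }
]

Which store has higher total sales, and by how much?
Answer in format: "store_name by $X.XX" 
store_east by $135.57

Schema mapping: "sale_amount" (store_east) = "total_sale" (store_central) = sale amount

Total for store_east: 1560.50
Total for store_central: 1424.93

Difference: |1560.50 - 1424.93| = 135.57
store_east has higher sales by $135.57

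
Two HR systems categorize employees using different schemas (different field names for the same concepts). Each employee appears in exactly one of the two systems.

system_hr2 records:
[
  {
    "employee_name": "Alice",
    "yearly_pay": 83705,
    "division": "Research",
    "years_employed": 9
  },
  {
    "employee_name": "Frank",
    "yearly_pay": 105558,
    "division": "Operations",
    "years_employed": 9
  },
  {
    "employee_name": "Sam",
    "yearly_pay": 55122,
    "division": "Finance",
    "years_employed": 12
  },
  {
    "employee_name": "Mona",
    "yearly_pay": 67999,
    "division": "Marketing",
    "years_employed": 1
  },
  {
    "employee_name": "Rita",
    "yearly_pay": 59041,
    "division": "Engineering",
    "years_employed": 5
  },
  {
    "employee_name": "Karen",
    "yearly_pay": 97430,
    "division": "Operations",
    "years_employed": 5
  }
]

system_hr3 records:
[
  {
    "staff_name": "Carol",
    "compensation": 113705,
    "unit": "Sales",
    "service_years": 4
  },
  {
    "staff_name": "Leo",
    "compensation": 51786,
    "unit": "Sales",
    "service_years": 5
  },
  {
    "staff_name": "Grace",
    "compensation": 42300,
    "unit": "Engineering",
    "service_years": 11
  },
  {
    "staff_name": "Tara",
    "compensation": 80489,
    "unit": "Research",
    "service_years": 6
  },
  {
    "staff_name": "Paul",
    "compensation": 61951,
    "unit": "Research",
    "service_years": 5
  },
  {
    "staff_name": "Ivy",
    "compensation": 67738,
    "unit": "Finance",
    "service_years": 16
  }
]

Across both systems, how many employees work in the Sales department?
2

Schema mapping: "division" (system_hr2) = "unit" (system_hr3) = department

Sales employees in system_hr2: 0
Sales employees in system_hr3: 2

Total in Sales: 0 + 2 = 2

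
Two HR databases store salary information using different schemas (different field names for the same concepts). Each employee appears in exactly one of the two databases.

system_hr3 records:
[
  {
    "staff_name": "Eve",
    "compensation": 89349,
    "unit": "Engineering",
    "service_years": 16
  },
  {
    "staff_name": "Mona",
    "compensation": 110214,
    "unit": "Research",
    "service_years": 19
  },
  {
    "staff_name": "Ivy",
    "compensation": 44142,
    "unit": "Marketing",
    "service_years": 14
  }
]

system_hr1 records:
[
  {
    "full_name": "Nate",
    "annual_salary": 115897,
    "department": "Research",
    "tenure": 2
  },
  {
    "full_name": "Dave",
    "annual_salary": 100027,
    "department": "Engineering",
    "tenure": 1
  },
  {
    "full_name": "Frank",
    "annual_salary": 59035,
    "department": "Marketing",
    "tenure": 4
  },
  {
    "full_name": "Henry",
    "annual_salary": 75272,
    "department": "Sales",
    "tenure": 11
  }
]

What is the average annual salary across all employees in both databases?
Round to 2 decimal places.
84848.00

Schema mapping: "compensation" (system_hr3) = "annual_salary" (system_hr1) = annual salary

All salaries: [89349, 110214, 44142, 115897, 100027, 59035, 75272]
Sum: 593936
Count: 7
Average: 593936 / 7 = 84848.00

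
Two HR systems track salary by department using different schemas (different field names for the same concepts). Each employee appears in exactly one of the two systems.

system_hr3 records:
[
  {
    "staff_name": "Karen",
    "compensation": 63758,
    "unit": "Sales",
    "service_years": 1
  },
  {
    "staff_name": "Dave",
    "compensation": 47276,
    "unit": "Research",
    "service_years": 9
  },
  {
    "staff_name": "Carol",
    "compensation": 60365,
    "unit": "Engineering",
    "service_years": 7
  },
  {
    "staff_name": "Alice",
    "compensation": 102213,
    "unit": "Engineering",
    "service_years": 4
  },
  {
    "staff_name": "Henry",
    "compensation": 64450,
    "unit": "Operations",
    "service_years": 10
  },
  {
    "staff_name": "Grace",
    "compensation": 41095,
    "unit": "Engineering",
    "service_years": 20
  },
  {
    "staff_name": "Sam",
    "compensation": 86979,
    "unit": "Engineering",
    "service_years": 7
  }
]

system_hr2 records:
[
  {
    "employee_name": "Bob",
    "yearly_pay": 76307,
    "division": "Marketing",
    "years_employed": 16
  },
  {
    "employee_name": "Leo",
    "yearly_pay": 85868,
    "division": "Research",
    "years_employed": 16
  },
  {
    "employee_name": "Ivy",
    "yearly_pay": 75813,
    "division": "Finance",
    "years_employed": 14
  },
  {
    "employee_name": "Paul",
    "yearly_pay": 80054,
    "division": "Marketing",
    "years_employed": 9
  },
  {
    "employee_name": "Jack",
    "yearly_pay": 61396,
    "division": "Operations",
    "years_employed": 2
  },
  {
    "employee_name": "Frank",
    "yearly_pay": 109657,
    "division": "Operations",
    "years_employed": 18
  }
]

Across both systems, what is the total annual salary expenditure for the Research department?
133144

Schema mappings:
- "unit" (system_hr3) = "division" (system_hr2) = department
- "compensation" (system_hr3) = "yearly_pay" (system_hr2) = salary

Research salaries from system_hr3: 47276
Research salaries from system_hr2: 85868

Total: 47276 + 85868 = 133144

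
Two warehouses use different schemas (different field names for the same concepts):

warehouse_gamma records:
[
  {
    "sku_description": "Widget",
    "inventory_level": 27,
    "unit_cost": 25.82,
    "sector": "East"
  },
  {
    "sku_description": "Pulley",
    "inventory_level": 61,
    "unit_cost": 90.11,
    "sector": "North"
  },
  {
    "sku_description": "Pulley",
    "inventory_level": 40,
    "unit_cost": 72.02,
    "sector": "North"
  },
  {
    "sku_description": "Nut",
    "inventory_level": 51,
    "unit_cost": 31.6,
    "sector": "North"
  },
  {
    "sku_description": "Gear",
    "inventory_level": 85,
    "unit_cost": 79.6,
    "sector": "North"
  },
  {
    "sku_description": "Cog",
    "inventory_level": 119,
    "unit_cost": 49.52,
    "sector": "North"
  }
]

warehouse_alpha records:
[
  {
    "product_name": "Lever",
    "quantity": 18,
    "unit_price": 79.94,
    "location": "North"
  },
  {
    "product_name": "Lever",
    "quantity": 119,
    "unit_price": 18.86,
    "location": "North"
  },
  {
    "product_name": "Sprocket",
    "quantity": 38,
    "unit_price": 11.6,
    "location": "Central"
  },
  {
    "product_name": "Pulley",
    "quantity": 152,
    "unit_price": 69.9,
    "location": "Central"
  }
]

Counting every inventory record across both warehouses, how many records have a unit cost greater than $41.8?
6

Schema mapping: "unit_cost" (warehouse_gamma) = "unit_price" (warehouse_alpha) = unit cost

Records > $41.8 in warehouse_gamma: 4
Records > $41.8 in warehouse_alpha: 2

Total count: 4 + 2 = 6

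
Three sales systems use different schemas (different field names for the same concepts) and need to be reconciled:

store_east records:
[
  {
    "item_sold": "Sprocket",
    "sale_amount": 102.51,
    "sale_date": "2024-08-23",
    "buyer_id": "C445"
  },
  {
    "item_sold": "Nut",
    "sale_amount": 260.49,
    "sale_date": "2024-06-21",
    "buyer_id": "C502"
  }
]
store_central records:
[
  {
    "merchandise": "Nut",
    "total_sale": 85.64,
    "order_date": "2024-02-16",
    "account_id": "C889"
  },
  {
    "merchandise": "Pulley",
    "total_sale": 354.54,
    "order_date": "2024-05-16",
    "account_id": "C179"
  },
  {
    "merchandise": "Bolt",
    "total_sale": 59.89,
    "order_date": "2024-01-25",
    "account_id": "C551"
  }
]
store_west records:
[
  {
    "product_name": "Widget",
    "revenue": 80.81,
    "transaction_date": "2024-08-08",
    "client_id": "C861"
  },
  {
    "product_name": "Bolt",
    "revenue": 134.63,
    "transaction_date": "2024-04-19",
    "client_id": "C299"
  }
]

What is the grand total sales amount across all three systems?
1078.51

Schema reconciliation - all amount fields map to sale amount:

store_east (sale_amount): 363.0
store_central (total_sale): 500.07
store_west (revenue): 215.44

Grand total: 1078.51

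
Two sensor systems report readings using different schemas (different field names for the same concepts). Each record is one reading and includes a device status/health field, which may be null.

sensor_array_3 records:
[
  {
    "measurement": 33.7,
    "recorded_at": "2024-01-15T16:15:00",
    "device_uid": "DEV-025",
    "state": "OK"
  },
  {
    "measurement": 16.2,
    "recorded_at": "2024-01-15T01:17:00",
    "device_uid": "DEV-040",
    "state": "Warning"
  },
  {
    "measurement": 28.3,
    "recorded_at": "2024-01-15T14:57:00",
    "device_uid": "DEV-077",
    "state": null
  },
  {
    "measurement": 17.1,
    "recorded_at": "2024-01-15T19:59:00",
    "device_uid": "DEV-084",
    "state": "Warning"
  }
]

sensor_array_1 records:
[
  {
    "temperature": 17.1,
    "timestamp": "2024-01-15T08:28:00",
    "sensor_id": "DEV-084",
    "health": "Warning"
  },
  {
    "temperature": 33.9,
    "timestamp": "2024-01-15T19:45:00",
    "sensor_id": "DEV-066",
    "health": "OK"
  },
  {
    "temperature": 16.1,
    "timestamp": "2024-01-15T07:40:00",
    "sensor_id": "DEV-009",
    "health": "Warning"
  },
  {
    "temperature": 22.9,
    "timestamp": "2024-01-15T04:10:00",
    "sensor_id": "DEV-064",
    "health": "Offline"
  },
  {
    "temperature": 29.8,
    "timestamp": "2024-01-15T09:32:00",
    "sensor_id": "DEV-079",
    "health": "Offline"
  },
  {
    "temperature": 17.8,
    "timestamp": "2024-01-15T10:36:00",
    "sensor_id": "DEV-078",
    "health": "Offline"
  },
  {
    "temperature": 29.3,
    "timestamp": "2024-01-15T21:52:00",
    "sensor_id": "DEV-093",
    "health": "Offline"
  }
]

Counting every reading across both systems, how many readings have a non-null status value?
10

Schema mapping: "state" (sensor_array_3) = "health" (sensor_array_1) = status

Non-null in sensor_array_3: 3
Non-null in sensor_array_1: 7

Total non-null: 3 + 7 = 10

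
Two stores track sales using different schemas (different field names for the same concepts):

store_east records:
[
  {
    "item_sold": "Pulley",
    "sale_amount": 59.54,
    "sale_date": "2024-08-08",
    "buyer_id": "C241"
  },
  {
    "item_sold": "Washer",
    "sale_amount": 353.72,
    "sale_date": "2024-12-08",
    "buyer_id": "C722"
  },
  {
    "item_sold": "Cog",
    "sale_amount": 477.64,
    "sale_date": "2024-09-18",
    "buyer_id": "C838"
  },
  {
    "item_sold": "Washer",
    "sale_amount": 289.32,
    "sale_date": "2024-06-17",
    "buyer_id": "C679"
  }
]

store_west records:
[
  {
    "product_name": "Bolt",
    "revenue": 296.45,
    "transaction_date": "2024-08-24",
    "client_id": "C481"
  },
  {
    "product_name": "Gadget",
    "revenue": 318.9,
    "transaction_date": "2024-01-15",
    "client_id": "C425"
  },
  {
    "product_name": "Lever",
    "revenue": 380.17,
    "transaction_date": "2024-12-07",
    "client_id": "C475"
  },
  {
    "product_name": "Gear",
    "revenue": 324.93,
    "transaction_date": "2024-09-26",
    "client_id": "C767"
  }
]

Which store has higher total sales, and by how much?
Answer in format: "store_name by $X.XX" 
store_west by $140.23

Schema mapping: "sale_amount" (store_east) = "revenue" (store_west) = sale amount

Total for store_east: 1180.22
Total for store_west: 1320.45

Difference: |1180.22 - 1320.45| = 140.23
store_west has higher sales by $140.23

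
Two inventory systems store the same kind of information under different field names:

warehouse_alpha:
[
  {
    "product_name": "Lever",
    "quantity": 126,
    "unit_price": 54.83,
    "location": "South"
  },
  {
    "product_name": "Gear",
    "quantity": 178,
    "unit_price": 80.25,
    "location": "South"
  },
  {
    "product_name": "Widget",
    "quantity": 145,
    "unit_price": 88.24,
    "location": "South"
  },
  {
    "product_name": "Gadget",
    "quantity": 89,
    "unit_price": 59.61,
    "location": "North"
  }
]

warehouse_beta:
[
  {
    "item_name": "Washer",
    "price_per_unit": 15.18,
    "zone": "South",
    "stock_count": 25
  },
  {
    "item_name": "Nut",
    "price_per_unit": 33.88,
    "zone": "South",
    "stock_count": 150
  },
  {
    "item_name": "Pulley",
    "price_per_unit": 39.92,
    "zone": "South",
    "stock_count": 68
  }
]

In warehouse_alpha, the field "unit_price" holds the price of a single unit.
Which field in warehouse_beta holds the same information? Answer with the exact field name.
price_per_unit

In warehouse_alpha, "unit_price" holds the price of a single unit.
The fields in warehouse_beta are: "item_name", "price_per_unit", "zone", "stock_count".
"price_per_unit" is the match: the name refers to the same concept and its values are decimal currency amounts (e.g. 15.18, 33.88).
The other fields ("item_name", "zone", "stock_count") hold different kinds of data.

So "unit_price" in warehouse_alpha corresponds to "price_per_unit" in warehouse_beta.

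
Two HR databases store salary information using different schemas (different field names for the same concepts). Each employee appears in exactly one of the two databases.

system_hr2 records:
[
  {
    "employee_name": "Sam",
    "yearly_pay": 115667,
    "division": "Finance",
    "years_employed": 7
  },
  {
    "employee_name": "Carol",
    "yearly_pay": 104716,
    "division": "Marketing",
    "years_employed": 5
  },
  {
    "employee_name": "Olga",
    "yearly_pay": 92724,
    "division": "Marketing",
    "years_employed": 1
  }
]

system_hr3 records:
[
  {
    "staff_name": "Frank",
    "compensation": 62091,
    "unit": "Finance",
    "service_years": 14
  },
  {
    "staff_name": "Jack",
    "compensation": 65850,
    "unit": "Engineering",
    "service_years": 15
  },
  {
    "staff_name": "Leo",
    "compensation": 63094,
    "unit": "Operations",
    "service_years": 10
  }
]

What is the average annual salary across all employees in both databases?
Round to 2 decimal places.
84023.67

Schema mapping: "yearly_pay" (system_hr2) = "compensation" (system_hr3) = annual salary

All salaries: [115667, 104716, 92724, 62091, 65850, 63094]
Sum: 504142
Count: 6
Average: 504142 / 6 = 84023.67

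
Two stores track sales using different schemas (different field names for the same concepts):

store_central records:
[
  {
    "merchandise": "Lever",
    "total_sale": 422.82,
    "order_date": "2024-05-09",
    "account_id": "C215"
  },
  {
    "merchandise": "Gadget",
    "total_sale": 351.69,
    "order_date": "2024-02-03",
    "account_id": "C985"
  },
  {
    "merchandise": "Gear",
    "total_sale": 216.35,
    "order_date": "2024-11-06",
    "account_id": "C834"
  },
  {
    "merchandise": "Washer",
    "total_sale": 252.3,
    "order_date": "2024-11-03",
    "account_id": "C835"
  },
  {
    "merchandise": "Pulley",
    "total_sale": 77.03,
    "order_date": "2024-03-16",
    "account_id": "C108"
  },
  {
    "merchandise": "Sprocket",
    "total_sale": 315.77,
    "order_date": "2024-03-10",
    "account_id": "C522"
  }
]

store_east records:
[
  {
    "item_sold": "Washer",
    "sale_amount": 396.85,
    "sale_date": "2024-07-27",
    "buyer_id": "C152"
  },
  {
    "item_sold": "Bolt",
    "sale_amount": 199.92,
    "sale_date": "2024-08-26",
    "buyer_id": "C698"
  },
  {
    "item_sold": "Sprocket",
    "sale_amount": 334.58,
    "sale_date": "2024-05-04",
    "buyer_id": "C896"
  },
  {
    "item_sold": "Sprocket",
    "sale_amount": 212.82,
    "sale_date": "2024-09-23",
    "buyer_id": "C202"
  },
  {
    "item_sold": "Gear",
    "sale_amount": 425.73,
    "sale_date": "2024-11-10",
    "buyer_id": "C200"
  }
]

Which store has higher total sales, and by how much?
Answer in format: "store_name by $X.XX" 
store_central by $66.06

Schema mapping: "total_sale" (store_central) = "sale_amount" (store_east) = sale amount

Total for store_central: 1635.96
Total for store_east: 1569.90

Difference: |1635.96 - 1569.90| = 66.06
store_central has higher sales by $66.06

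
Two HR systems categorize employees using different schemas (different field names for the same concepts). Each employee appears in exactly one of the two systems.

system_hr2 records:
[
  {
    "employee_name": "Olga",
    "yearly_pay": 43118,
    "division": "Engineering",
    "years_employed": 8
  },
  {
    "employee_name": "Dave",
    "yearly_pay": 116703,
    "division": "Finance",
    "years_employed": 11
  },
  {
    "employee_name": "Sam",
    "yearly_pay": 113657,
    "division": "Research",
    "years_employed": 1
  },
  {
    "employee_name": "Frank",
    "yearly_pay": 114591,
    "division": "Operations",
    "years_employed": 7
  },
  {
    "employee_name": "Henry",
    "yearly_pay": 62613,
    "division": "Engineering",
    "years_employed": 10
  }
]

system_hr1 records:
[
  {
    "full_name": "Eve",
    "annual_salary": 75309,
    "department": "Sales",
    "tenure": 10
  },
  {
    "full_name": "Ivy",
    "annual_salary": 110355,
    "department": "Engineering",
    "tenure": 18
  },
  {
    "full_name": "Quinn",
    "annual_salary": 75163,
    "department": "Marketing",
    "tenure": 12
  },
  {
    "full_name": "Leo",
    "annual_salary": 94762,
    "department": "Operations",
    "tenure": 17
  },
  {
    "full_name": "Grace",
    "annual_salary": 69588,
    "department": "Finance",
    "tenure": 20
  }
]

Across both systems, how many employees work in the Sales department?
1

Schema mapping: "division" (system_hr2) = "department" (system_hr1) = department

Sales employees in system_hr2: 0
Sales employees in system_hr1: 1

Total in Sales: 0 + 1 = 1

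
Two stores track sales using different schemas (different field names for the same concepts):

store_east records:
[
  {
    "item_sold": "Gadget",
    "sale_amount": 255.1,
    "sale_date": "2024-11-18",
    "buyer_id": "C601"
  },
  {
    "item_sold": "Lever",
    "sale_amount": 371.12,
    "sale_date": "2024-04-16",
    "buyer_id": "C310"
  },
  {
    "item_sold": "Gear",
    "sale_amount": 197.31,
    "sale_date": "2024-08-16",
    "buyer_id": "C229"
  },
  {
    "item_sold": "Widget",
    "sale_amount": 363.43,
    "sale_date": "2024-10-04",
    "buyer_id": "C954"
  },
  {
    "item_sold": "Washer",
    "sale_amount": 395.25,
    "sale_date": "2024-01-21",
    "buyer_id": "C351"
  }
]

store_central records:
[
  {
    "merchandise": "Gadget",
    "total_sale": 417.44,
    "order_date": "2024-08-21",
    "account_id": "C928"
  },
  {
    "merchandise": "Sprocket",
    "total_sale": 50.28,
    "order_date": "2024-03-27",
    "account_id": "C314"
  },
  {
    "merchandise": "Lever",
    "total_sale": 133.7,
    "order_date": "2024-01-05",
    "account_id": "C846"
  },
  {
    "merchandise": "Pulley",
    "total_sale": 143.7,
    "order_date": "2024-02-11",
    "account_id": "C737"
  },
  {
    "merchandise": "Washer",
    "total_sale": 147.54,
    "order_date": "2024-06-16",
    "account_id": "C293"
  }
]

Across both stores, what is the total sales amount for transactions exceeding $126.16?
2424.59

Schema mapping: "sale_amount" (store_east) = "total_sale" (store_central) = sale amount

Sum of sales > $126.16 in store_east: 1582.21
Sum of sales > $126.16 in store_central: 842.38

Total: 1582.21 + 842.38 = 2424.59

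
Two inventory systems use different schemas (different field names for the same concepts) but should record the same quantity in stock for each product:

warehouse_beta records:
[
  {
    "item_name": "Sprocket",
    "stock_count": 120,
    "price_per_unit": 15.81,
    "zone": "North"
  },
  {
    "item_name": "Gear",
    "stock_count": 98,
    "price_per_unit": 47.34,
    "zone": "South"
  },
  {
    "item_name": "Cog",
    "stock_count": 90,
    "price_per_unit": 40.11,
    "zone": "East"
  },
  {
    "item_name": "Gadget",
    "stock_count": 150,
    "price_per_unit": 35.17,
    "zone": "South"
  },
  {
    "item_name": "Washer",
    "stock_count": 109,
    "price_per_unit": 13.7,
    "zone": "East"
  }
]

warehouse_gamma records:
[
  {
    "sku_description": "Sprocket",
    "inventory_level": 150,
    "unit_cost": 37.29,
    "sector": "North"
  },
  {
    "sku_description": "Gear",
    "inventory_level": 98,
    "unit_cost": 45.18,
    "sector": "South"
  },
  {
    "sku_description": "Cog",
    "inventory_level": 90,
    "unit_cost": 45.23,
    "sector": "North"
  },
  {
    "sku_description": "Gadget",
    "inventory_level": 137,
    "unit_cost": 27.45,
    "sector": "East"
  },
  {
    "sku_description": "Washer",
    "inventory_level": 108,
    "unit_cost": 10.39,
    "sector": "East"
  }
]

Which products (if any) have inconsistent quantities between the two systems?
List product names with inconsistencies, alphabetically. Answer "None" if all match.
Gadget, Sprocket, Washer

Schema mappings:
- "item_name" (warehouse_beta) = "sku_description" (warehouse_gamma) = product name
- "stock_count" (warehouse_beta) = "inventory_level" (warehouse_gamma) = quantity

Comparison:
  Sprocket: 120 vs 150 - MISMATCH
  Gear: 98 vs 98 - MATCH
  Cog: 90 vs 90 - MATCH
  Gadget: 150 vs 137 - MISMATCH
  Washer: 109 vs 108 - MISMATCH

Products with inconsistencies: Gadget, Sprocket, Washer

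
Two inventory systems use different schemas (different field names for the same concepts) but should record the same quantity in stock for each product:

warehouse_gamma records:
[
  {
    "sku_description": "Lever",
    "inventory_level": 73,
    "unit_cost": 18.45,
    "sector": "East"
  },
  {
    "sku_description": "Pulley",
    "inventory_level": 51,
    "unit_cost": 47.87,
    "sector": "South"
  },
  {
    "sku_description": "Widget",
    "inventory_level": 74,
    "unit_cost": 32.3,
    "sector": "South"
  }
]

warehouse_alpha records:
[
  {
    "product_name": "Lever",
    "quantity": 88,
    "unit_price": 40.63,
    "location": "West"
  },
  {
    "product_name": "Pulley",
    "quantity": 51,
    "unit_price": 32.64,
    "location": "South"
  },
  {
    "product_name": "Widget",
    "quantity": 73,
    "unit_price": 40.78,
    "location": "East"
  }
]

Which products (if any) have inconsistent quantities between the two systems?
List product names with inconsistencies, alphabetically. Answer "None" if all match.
Lever, Widget

Schema mappings:
- "sku_description" (warehouse_gamma) = "product_name" (warehouse_alpha) = product name
- "inventory_level" (warehouse_gamma) = "quantity" (warehouse_alpha) = quantity

Comparison:
  Lever: 73 vs 88 - MISMATCH
  Pulley: 51 vs 51 - MATCH
  Widget: 74 vs 73 - MISMATCH

Products with inconsistencies: Lever, Widget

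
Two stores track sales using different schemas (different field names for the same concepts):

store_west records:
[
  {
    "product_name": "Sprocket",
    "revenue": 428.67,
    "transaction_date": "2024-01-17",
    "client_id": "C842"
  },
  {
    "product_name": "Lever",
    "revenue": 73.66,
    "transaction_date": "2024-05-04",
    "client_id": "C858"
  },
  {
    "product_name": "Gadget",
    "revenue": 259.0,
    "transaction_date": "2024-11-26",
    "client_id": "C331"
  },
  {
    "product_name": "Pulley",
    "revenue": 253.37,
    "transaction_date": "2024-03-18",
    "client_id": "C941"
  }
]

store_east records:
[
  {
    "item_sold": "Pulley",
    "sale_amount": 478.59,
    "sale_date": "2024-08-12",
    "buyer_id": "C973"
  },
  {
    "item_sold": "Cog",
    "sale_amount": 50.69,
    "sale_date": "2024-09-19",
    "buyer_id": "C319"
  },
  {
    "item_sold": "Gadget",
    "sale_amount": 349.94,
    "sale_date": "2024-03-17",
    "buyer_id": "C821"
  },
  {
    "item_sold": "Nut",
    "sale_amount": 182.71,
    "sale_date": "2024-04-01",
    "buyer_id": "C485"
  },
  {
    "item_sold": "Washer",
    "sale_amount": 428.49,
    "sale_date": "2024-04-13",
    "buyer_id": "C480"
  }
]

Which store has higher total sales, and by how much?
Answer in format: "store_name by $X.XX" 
store_east by $475.72

Schema mapping: "revenue" (store_west) = "sale_amount" (store_east) = sale amount

Total for store_west: 1014.70
Total for store_east: 1490.42

Difference: |1014.70 - 1490.42| = 475.72
store_east has higher sales by $475.72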